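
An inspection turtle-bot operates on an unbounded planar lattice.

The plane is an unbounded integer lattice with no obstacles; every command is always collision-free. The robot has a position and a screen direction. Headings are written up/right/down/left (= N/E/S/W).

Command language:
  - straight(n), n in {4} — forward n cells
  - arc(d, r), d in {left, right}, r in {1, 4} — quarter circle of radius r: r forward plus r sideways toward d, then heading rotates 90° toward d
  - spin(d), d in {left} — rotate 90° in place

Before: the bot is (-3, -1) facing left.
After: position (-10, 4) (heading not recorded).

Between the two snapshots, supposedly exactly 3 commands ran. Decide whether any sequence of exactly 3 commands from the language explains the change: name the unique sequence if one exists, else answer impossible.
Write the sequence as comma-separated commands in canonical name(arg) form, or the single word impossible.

straight(4), arc(right, 4), arc(right, 1)

key: running arc(right, 1) before straight(4) would end elsewhere — order is forced
t0: (-3, -1) facing left
t=1 straight(4) ⇒ (-7, -1) facing left
t=2 arc(right, 4) ⇒ (-11, 3) facing up
t=3 arc(right, 1) ⇒ (-10, 4) facing right
uniquely the one of 216 3-step routes that fits.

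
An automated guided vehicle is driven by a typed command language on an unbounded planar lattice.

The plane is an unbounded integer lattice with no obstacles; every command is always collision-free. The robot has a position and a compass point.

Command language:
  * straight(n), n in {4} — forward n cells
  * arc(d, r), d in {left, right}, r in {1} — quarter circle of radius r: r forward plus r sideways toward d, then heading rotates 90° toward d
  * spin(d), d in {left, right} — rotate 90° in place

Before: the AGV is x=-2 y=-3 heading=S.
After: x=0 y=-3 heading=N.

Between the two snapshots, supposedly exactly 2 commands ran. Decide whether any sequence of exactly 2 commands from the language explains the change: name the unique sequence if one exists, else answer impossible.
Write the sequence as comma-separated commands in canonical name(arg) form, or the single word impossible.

key: cell and facing (now N) both changed — the 2 commands mix motion and turning
initial: x=-2 y=-3 heading=S
[1] after arc(left, 1): x=-1 y=-4 heading=E
[2] after arc(left, 1): x=0 y=-3 heading=N
no other 2-command option fits: unique.

arc(left, 1), arc(left, 1)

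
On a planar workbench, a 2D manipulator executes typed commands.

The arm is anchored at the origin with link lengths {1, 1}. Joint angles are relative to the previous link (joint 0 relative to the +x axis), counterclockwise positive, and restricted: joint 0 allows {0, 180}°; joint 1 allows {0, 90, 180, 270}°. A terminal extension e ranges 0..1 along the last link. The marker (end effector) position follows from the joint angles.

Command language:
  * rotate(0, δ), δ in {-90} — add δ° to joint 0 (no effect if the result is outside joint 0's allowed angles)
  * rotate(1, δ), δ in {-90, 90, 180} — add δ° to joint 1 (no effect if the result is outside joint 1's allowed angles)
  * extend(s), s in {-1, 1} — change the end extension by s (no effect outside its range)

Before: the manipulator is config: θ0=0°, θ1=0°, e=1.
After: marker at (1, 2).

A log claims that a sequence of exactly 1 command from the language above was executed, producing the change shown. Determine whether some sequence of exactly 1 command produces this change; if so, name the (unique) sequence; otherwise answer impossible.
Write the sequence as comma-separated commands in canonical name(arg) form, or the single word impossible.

from: config: θ0=0°, θ1=0°, e=1
t=1 rotate(1, 90) ⇒ config: θ0=0°, θ1=90°, e=1
uniquely the one of 6 1-step routes that fits.

rotate(1, 90)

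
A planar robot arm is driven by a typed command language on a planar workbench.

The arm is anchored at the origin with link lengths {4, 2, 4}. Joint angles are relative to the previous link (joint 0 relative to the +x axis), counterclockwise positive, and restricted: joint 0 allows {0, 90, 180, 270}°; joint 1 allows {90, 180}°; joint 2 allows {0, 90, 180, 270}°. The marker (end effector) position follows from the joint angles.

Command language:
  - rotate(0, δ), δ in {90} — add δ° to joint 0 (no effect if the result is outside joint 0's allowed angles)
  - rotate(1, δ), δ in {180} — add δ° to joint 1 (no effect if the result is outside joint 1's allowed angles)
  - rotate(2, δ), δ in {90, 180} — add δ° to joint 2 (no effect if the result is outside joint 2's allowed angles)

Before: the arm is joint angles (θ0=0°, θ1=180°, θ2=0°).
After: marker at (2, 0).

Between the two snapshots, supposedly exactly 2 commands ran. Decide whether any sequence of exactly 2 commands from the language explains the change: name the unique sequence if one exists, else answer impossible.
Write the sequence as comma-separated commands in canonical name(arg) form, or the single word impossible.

rotate(0, 90), rotate(0, 90)

start: joint angles (θ0=0°, θ1=180°, θ2=0°)
t=1 rotate(0, 90) ⇒ joint angles (θ0=90°, θ1=180°, θ2=0°)
t=2 rotate(0, 90) ⇒ joint angles (θ0=180°, θ1=180°, θ2=0°)
uniquely the one of 16 2-step routes that fits.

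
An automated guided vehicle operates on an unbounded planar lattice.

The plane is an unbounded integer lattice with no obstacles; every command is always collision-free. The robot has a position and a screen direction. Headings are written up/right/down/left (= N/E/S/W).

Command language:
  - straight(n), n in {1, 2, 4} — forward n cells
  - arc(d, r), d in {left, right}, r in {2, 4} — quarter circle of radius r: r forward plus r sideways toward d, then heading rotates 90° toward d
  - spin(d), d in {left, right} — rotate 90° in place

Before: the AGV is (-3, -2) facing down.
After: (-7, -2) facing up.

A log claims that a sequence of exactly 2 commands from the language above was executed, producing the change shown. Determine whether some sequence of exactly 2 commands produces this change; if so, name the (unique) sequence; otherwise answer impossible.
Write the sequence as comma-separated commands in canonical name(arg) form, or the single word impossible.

arc(right, 2), arc(right, 2)

key: cell and facing (now N) both changed — the 2 commands mix motion and turning
t0: (-3, -2) facing down
t=1 arc(right, 2) ⇒ (-5, -4) facing left
t=2 arc(right, 2) ⇒ (-7, -2) facing up
uniquely the one of 81 2-step routes that fits.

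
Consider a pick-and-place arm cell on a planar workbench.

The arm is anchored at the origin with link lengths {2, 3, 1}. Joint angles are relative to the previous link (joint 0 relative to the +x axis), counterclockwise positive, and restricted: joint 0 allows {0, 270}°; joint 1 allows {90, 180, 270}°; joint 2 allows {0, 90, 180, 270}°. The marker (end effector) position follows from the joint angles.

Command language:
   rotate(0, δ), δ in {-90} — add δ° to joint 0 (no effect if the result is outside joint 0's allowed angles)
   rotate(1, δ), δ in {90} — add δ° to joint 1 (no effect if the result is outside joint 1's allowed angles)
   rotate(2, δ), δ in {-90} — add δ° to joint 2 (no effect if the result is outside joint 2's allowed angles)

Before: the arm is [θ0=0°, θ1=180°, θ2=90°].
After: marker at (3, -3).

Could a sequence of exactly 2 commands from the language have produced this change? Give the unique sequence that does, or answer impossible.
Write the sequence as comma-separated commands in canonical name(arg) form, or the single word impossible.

start: [θ0=0°, θ1=180°, θ2=90°]
t=1 rotate(1, 90) ⇒ [θ0=0°, θ1=270°, θ2=90°]
t=2 rotate(1, 90) ⇒ [θ0=0°, θ1=270°, θ2=90°]
all 9 alternatives checked — unique.

rotate(1, 90), rotate(1, 90)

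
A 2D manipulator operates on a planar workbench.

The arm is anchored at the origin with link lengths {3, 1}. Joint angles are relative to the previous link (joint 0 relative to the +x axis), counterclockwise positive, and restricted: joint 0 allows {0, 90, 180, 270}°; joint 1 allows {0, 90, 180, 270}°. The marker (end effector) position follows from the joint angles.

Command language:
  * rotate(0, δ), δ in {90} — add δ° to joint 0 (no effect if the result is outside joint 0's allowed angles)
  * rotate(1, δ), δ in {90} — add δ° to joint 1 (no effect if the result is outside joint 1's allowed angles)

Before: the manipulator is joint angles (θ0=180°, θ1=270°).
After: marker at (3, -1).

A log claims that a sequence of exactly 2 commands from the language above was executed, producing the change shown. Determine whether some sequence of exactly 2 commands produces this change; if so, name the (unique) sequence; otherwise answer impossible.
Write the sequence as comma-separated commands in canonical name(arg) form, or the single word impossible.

rotate(0, 90), rotate(0, 90)

from: joint angles (θ0=180°, θ1=270°)
1. rotate(0, 90) → joint angles (θ0=270°, θ1=270°)
2. rotate(0, 90) → joint angles (θ0=0°, θ1=270°)
no rival 2-sequence matches.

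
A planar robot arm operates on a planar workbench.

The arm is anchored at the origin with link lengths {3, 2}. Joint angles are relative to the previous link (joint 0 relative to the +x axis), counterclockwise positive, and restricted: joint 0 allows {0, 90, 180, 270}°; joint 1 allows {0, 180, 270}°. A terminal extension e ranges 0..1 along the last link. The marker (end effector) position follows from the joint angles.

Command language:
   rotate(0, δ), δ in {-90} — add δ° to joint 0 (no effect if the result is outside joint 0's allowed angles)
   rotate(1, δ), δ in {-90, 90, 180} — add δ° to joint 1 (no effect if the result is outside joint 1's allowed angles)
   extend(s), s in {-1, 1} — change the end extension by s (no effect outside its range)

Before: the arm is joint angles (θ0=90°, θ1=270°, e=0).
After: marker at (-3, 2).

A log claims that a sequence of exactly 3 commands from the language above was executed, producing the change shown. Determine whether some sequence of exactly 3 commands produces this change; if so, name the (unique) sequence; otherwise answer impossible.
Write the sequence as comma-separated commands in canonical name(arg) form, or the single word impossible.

from: joint angles (θ0=90°, θ1=270°, e=0)
t=1 rotate(0, -90) ⇒ joint angles (θ0=0°, θ1=270°, e=0)
t=2 rotate(0, -90) ⇒ joint angles (θ0=270°, θ1=270°, e=0)
t=3 rotate(0, -90) ⇒ joint angles (θ0=180°, θ1=270°, e=0)
all 216 alternatives checked — unique.

rotate(0, -90), rotate(0, -90), rotate(0, -90)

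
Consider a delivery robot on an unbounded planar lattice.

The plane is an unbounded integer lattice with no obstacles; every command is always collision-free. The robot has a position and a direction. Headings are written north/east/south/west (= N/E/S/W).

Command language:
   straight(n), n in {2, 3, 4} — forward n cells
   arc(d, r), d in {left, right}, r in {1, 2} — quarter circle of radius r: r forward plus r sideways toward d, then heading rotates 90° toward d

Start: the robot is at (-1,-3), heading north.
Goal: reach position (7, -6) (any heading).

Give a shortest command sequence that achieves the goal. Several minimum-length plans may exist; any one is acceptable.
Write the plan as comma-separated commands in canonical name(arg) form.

start: at (-1,-3), heading north
t=1 arc(right, 2) ⇒ at (1,-1), heading east
t=2 straight(4) ⇒ at (5,-1), heading east
t=3 arc(right, 2) ⇒ at (7,-3), heading south
t=4 straight(3) ⇒ at (7,-6), heading south
minimal: 4 command(s), checked below 4.

arc(right, 2), straight(4), arc(right, 2), straight(3)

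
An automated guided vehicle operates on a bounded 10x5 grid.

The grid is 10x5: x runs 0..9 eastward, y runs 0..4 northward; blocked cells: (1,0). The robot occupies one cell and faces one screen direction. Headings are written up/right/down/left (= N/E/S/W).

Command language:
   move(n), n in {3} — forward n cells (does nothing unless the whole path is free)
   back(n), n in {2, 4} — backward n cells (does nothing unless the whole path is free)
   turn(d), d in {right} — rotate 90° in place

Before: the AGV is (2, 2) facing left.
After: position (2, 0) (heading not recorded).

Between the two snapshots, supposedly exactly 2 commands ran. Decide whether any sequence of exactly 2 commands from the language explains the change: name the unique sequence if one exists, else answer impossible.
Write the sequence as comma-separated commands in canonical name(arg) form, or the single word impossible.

key: running back(2) before turn(right) would end elsewhere — order is forced
start: (2, 2) facing left
step 1 (turn(right)): (2, 2) facing up
step 2 (back(2)): (2, 0) facing up
no other 2-command option fits: unique.

turn(right), back(2)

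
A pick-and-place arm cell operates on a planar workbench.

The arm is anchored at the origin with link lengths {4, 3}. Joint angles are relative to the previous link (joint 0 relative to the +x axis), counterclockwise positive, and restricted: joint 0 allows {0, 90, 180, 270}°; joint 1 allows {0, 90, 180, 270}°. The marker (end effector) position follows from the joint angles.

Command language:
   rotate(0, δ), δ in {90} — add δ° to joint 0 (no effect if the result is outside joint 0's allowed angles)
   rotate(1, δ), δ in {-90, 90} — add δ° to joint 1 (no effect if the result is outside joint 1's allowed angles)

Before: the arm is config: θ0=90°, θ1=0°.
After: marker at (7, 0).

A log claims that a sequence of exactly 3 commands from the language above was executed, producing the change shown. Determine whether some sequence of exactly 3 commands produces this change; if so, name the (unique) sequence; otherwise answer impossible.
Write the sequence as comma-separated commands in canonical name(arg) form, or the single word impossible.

rotate(0, 90), rotate(0, 90), rotate(0, 90)

start: config: θ0=90°, θ1=0°
1. rotate(0, 90) → config: θ0=180°, θ1=0°
2. rotate(0, 90) → config: θ0=270°, θ1=0°
3. rotate(0, 90) → config: θ0=0°, θ1=0°
all 27 alternatives checked — unique.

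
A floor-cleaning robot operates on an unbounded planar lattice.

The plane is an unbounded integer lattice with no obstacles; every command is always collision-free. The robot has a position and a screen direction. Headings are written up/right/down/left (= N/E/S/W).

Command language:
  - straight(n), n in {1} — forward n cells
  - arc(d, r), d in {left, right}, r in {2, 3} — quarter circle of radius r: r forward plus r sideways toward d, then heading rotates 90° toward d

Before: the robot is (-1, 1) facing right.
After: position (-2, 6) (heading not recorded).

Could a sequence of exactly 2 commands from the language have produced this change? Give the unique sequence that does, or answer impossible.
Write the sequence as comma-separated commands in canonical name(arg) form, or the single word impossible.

arc(left, 2), arc(left, 3)

key: order matters: swapping arc(left, 2) and arc(left, 3) lands elsewhere
from: (-1, 1) facing right
[1] after arc(left, 2): (1, 3) facing up
[2] after arc(left, 3): (-2, 6) facing left
uniquely the one of 25 2-step routes that fits.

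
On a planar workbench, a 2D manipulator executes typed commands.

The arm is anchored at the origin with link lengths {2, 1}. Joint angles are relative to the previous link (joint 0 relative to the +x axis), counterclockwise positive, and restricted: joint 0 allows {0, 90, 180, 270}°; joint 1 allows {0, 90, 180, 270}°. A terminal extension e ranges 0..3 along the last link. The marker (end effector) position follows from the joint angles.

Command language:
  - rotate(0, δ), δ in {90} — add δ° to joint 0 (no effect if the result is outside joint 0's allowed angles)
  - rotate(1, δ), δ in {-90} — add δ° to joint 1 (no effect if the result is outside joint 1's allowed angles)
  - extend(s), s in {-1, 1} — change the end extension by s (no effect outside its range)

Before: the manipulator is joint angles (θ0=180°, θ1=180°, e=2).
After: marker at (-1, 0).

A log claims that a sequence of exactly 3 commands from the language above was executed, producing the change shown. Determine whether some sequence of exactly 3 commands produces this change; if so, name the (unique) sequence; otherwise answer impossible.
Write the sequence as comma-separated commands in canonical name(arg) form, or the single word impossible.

start: joint angles (θ0=180°, θ1=180°, e=2)
t=1 extend(-1) ⇒ joint angles (θ0=180°, θ1=180°, e=1)
t=2 extend(-1) ⇒ joint angles (θ0=180°, θ1=180°, e=0)
t=3 extend(-1) ⇒ joint angles (θ0=180°, θ1=180°, e=0)
no other 3-command option fits: unique.

extend(-1), extend(-1), extend(-1)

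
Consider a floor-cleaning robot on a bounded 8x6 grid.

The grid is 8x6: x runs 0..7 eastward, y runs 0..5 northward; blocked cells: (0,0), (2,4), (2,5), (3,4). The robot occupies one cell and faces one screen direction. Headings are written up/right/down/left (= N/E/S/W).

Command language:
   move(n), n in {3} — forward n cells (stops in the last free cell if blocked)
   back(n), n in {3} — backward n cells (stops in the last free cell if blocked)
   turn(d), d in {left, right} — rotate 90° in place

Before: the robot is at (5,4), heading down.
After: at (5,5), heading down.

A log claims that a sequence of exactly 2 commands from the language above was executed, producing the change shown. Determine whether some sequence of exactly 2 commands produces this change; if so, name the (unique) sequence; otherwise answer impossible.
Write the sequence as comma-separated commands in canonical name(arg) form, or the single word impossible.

key: the first back(3) runs into the grid edge before its full distance
begin: at (5,4), heading down
t=1 back(3) ⇒ at (5,5), heading down
t=2 back(3) ⇒ at (5,5), heading down
no rival 2-sequence matches.

back(3), back(3)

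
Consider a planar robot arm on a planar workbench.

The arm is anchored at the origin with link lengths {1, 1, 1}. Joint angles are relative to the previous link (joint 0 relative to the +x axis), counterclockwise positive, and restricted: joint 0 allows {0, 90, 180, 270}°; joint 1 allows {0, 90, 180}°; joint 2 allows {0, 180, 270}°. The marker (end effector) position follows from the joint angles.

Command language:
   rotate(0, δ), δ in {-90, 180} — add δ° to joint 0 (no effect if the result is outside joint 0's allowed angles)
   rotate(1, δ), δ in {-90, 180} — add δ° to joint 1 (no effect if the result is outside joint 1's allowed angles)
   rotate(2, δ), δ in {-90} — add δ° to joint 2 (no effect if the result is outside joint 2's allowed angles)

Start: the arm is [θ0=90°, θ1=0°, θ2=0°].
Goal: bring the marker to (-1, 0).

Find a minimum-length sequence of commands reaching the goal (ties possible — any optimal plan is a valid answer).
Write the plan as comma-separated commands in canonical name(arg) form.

begin: [θ0=90°, θ1=0°, θ2=0°]
[1] after rotate(1, 180): [θ0=90°, θ1=180°, θ2=0°]
[2] after rotate(2, -90): [θ0=90°, θ1=180°, θ2=270°]
shorter routes all fall short; 2 is best.

rotate(1, 180), rotate(2, -90)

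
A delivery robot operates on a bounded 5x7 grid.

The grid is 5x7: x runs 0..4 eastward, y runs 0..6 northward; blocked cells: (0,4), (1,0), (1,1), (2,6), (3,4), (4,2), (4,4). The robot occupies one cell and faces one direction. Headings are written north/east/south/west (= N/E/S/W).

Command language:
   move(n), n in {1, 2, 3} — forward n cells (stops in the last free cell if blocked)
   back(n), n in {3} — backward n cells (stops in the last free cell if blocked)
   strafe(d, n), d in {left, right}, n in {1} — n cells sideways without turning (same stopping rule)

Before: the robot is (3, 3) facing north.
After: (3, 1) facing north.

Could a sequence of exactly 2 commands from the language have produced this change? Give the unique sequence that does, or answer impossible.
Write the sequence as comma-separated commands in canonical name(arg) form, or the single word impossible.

back(3), move(1)

key: heading stays N — no command in the sequence turns
begin: (3, 3) facing north
t=1 back(3) ⇒ (3, 0) facing north
t=2 move(1) ⇒ (3, 1) facing north
no other 2-command option fits: unique.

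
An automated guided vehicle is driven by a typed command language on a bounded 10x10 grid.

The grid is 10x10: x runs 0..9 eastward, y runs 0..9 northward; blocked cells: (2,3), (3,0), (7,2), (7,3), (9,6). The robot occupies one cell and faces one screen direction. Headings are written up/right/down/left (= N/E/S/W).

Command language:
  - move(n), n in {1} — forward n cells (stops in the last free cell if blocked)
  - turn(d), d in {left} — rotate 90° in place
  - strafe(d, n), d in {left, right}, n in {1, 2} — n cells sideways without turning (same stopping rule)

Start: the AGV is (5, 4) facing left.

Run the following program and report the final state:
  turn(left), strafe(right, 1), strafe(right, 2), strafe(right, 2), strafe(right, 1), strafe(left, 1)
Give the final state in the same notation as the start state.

(1, 4) facing down

begin: (5, 4) facing left
1. turn(left) → (5, 4) facing down
2. strafe(right, 1) → (4, 4) facing down
3. strafe(right, 2) → (2, 4) facing down
4. strafe(right, 2) → (0, 4) facing down
5. strafe(right, 1) → (0, 4) facing down
6. strafe(left, 1) → (1, 4) facing down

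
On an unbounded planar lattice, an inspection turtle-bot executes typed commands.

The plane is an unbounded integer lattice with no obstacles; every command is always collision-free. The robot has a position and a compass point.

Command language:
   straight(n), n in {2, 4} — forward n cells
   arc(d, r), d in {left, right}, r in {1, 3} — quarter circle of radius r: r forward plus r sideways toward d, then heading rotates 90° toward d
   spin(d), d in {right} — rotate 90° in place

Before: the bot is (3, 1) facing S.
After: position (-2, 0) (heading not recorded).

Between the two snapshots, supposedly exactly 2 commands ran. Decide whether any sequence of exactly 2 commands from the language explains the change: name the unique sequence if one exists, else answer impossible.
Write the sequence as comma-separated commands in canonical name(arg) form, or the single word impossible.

key: order matters: swapping arc(right, 1) and straight(4) lands elsewhere
initial: (3, 1) facing S
1. arc(right, 1) → (2, 0) facing W
2. straight(4) → (-2, 0) facing W
uniquely the one of 49 2-step routes that fits.

arc(right, 1), straight(4)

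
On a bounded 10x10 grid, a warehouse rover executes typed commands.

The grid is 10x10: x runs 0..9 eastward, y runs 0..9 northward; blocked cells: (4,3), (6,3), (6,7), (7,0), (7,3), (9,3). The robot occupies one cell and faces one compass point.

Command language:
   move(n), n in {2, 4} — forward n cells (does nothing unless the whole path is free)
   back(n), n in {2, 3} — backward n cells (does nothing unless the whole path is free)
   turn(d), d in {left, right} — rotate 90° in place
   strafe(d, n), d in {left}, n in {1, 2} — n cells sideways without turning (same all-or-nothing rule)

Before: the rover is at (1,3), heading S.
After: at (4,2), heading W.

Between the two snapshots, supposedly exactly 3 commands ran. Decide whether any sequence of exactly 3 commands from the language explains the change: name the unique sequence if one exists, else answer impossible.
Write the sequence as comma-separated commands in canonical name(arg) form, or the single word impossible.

key: running back(3) before turn(right) would end elsewhere — order is forced
t0: at (1,3), heading S
t=1 turn(right) ⇒ at (1,3), heading W
t=2 strafe(left, 1) ⇒ at (1,2), heading W
t=3 back(3) ⇒ at (4,2), heading W
no rival 3-sequence matches.

turn(right), strafe(left, 1), back(3)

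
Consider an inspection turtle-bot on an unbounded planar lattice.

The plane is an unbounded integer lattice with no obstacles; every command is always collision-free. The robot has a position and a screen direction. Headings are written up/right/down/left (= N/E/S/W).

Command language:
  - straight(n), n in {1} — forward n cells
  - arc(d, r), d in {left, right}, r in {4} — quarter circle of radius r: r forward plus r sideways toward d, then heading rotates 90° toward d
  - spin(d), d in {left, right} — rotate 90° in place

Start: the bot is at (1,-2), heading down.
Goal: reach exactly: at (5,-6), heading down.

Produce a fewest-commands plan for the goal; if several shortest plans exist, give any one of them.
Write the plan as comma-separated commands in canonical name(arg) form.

spin(left), arc(right, 4)

start: at (1,-2), heading down
step 1 (spin(left)): at (1,-2), heading right
step 2 (arc(right, 4)): at (5,-6), heading down
shorter routes all fall short; 2 is best.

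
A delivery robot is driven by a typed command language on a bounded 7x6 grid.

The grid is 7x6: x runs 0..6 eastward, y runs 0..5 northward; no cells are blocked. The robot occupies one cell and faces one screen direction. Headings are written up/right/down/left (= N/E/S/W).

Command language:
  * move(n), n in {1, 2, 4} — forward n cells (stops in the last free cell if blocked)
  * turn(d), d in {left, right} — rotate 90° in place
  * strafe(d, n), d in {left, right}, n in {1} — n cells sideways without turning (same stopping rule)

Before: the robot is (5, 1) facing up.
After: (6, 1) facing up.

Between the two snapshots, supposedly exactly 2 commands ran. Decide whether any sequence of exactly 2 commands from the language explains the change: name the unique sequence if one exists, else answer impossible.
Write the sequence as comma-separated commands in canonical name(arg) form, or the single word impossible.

strafe(right, 1), strafe(right, 1)

key: the second strafe(right, 1) runs into the grid edge before its full distance
initial: (5, 1) facing up
t=1 strafe(right, 1) ⇒ (6, 1) facing up
t=2 strafe(right, 1) ⇒ (6, 1) facing up
all 49 alternatives checked — unique.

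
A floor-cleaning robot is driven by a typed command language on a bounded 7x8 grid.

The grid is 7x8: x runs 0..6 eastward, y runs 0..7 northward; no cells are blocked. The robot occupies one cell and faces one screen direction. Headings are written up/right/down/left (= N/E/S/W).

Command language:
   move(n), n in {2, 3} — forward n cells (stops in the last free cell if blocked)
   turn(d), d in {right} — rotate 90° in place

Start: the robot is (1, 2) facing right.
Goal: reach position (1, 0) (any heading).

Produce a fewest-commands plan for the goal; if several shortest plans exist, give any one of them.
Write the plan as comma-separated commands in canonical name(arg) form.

initial: (1, 2) facing right
1. turn(right) → (1, 2) facing down
2. move(3) → (1, 0) facing down
no 1-step plan works, so 2 is optimal.

turn(right), move(3)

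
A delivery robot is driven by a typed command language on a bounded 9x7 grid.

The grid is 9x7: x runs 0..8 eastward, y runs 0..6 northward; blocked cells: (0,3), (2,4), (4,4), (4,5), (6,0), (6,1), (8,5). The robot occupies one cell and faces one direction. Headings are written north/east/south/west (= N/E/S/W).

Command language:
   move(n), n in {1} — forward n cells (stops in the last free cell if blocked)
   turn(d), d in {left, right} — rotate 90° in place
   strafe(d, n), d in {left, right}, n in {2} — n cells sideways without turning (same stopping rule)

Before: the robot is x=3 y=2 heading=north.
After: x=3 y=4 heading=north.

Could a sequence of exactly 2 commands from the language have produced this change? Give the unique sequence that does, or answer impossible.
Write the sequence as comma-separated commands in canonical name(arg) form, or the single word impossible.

move(1), move(1)

key: heading stays N — no command in the sequence turns
start: x=3 y=2 heading=north
t=1 move(1) ⇒ x=3 y=3 heading=north
t=2 move(1) ⇒ x=3 y=4 heading=north
uniquely the one of 25 2-step routes that fits.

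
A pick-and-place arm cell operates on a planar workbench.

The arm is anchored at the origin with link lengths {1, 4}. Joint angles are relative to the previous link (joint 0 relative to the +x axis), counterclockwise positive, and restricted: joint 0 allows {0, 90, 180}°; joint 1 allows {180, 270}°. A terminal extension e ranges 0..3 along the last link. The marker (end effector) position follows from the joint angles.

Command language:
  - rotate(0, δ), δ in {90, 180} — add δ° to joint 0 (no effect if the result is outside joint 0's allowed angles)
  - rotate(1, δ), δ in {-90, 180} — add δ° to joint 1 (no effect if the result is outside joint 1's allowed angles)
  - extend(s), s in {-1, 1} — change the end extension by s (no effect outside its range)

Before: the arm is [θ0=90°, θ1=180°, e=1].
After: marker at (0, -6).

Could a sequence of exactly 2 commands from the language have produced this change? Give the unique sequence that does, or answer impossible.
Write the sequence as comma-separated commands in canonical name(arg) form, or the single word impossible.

t0: [θ0=90°, θ1=180°, e=1]
t=1 extend(1) ⇒ [θ0=90°, θ1=180°, e=2]
t=2 extend(1) ⇒ [θ0=90°, θ1=180°, e=3]
no rival 2-sequence matches.

extend(1), extend(1)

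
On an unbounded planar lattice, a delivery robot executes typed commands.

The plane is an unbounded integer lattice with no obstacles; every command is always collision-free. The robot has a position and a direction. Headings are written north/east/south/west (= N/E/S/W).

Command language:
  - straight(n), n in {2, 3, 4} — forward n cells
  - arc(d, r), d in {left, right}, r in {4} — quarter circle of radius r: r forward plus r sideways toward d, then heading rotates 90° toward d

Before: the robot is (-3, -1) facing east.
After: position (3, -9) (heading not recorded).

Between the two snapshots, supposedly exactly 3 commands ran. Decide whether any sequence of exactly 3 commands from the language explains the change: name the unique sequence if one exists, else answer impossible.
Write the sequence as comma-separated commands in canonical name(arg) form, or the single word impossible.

key: order matters: swapping straight(2) and straight(4) lands elsewhere
from: (-3, -1) facing east
t=1 straight(2) ⇒ (-1, -1) facing east
t=2 arc(right, 4) ⇒ (3, -5) facing south
t=3 straight(4) ⇒ (3, -9) facing south
uniquely the one of 125 3-step routes that fits.

straight(2), arc(right, 4), straight(4)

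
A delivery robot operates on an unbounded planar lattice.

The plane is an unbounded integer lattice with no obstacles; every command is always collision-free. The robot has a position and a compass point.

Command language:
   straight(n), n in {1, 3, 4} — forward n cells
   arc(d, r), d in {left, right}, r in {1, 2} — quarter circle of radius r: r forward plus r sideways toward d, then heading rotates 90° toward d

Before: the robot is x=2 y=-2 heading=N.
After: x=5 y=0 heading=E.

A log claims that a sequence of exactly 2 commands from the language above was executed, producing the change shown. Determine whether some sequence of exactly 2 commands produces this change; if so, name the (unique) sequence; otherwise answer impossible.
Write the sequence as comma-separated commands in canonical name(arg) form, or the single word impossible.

arc(right, 2), straight(1)

key: cell and facing (now E) both changed — the 2 commands mix motion and turning
begin: x=2 y=-2 heading=N
step 1 (arc(right, 2)): x=4 y=0 heading=E
step 2 (straight(1)): x=5 y=0 heading=E
all 49 alternatives checked — unique.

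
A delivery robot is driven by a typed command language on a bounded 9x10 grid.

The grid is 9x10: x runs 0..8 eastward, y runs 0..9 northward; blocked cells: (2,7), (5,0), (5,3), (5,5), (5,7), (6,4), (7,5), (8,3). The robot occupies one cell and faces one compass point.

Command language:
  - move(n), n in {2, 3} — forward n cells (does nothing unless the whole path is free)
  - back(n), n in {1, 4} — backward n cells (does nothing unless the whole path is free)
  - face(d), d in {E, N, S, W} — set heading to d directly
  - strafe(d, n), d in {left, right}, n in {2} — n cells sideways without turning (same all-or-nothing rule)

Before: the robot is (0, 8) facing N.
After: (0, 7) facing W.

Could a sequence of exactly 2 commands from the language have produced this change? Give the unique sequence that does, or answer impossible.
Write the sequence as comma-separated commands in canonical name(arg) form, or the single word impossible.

key: order matters: swapping back(1) and face(W) lands elsewhere
initial: (0, 8) facing N
step 1 (back(1)): (0, 7) facing N
step 2 (face(W)): (0, 7) facing W
all 100 alternatives checked — unique.

back(1), face(W)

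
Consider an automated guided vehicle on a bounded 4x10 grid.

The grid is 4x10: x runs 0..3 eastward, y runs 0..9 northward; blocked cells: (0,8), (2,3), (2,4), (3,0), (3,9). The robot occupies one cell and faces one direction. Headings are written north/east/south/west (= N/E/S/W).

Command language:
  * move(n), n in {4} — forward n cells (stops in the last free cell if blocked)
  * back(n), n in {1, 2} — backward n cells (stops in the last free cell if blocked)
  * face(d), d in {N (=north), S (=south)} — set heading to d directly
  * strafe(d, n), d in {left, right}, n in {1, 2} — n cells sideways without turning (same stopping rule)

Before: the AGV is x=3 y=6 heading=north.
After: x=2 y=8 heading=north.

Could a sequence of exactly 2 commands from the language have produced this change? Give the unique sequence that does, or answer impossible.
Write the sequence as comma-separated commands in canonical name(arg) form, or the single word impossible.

move(4), strafe(left, 1)

key: running strafe(left, 1) before move(4) would end elsewhere — order is forced
begin: x=3 y=6 heading=north
1. move(4) → x=3 y=8 heading=north
2. strafe(left, 1) → x=2 y=8 heading=north
no other 2-command option fits: unique.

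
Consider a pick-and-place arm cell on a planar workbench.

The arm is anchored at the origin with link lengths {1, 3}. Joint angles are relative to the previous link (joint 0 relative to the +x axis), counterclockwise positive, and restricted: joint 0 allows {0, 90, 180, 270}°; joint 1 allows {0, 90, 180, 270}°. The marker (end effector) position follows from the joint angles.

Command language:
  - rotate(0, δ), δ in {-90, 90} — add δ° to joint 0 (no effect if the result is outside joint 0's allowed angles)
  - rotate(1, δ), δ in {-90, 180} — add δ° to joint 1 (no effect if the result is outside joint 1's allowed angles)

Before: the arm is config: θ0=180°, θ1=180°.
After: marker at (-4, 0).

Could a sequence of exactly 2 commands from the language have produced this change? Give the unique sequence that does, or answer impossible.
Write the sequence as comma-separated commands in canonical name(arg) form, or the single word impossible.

start: config: θ0=180°, θ1=180°
step 1 (rotate(1, -90)): config: θ0=180°, θ1=90°
step 2 (rotate(1, -90)): config: θ0=180°, θ1=0°
uniquely the one of 16 2-step routes that fits.

rotate(1, -90), rotate(1, -90)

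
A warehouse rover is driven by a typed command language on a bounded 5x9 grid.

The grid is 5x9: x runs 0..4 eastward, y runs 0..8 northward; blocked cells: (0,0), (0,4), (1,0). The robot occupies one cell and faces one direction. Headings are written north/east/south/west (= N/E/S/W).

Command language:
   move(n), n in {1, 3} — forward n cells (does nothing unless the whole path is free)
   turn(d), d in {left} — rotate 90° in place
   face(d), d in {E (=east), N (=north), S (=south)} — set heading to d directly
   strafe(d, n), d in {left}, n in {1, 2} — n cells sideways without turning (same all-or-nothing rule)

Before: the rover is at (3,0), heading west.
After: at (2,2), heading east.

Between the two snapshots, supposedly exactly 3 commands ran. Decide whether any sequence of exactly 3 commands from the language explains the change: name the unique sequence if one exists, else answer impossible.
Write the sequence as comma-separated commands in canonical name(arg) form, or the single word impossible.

move(1), face(E), strafe(left, 2)

key: position moved to (2,2) AND the heading swung to E — translation plus rotation needed
begin: at (3,0), heading west
1. move(1) → at (2,0), heading west
2. face(E) → at (2,0), heading east
3. strafe(left, 2) → at (2,2), heading east
no rival 3-sequence matches.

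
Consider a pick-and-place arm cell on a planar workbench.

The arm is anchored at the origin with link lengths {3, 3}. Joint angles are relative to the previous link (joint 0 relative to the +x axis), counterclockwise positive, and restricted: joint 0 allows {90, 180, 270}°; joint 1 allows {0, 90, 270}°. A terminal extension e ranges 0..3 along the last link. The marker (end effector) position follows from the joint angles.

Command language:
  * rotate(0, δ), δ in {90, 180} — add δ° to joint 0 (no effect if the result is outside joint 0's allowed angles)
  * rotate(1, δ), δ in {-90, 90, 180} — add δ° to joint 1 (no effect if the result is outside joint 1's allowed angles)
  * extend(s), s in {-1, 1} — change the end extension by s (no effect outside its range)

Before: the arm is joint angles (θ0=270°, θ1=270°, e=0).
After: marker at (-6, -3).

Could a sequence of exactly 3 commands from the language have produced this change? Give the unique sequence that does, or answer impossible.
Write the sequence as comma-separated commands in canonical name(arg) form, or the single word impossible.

extend(1), extend(1), extend(1)

begin: joint angles (θ0=270°, θ1=270°, e=0)
1. extend(1) → joint angles (θ0=270°, θ1=270°, e=1)
2. extend(1) → joint angles (θ0=270°, θ1=270°, e=2)
3. extend(1) → joint angles (θ0=270°, θ1=270°, e=3)
uniquely the one of 343 3-step routes that fits.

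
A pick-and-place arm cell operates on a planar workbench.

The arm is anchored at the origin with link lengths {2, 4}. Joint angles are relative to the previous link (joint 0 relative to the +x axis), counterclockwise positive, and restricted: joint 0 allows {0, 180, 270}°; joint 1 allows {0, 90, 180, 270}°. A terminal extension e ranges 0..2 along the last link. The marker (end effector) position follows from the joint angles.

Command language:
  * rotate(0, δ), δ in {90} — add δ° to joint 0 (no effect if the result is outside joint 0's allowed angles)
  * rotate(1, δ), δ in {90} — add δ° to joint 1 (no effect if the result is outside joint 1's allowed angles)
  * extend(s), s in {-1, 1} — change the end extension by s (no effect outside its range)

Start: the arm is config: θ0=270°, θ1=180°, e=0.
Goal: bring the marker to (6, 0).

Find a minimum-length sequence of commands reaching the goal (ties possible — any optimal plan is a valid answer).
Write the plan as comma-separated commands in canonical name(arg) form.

begin: config: θ0=270°, θ1=180°, e=0
[1] after rotate(0, 90): config: θ0=0°, θ1=180°, e=0
[2] after rotate(1, 90): config: θ0=0°, θ1=270°, e=0
[3] after rotate(1, 90): config: θ0=0°, θ1=0°, e=0
shorter routes all fall short; 3 is best.

rotate(0, 90), rotate(1, 90), rotate(1, 90)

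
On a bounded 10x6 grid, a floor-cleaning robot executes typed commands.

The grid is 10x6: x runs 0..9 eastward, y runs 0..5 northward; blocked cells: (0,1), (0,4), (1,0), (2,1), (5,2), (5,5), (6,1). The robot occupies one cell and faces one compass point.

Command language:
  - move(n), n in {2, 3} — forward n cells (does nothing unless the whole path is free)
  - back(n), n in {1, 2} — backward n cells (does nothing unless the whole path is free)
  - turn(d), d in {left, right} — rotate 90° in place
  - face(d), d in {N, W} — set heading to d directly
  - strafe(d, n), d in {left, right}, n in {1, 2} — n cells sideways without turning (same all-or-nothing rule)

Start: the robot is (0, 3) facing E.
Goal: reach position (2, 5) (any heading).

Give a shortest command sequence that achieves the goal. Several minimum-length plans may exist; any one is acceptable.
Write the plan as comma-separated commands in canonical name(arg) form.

start: (0, 3) facing E
[1] after move(2): (2, 3) facing E
[2] after strafe(left, 2): (2, 5) facing E
nothing shorter than 2 reaches the goal.

move(2), strafe(left, 2)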